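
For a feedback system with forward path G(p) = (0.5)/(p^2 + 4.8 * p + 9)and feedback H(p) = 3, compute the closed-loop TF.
Closed-loop T = G/(1+GH).
Numerator: G_num * H_den = 0.5.
Denominator: G_den * H_den + G_num * H_num = (p^2 + 4.8*p + 9) + (1.5) = p^2 + 4.8*p + 10.5.
T(p) = (0.5)/(p^2 + 4.8*p + 10.5)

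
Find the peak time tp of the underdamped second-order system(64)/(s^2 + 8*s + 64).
Standard form: ωn²/(s²+2ζωn·s+ωn²) → ωn = 8, ζ = 0.5.
ωd = ωn·√(1-ζ²) = 8·√(1-0.5²) = 6.928.
tp = π/ωd = π/6.928 = 0.4534 s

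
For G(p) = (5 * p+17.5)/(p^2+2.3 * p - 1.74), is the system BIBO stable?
Denominator: p^2 + 2.3*p - 1.74 = (p - 0.6)(p + 2.9). Poles: -2.9, 0.6. All Re(p)<0: No (unstable)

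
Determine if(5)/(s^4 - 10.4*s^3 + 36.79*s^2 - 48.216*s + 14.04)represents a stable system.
Denominator: s^4 - 10.4*s^3 + 36.79*s^2 - 48.216*s + 14.04 = (s - 0.4)(s - 3.9)(s - 2.5)(s - 3.6). Poles: 0.4, 2.5, 3.6, 3.9. All Re(p)<0: No (unstable)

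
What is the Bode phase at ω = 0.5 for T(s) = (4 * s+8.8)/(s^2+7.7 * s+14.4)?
Substitute s = j*0.5: T(j0.5) = 0.614848 - 0.0259481j.
∠T(j0.5) = atan2(Im, Re) = atan2(-0.0259481, 0.614848) = -2.42°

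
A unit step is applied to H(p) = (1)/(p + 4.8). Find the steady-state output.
FVT: lim_{t→∞} y(t) = lim_{p→0} p*Y(p) where Y(p) = H(p)/p.
= lim_{p→0} H(p) = H(0) = num(0)/den(0) = 1/4.8 = 0.2083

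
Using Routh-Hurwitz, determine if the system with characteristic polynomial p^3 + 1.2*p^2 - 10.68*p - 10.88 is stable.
Routh array:
p^3: [1, -10.68]; p^2: [1.2, -10.88]; p^1: [-1.61333]; p^0: [-10.88]
First column: [1, 1.2, -1.61333, -10.88]. Sign changes = 1.
No, unstable (1 RHP root(s))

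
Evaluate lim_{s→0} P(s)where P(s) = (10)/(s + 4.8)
DC gain = P(0) = num(0)/den(0) = 10/4.8 = 2.083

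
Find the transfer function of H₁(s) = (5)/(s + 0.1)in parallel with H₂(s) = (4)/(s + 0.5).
Parallel: H = H₁ + H₂ = (n₁·d₂ + n₂·d₁)/(d₁·d₂).
n₁·d₂ = 5*s + 2.5. n₂·d₁ = 4*s + 0.4. Sum = 9*s + 2.9. d₁·d₂ = s^2 + 0.6*s + 0.05.
H(s) = (9*s + 2.9)/(s^2 + 0.6*s + 0.05)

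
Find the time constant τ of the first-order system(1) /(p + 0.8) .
First-order system: τ = -1/pole. Pole = -0.8. τ = -1/(-0.8) = 1.25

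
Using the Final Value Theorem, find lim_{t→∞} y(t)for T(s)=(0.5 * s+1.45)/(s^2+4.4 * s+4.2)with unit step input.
FVT: lim_{t→∞} y(t) = lim_{s→0} s*Y(s) where Y(s) = T(s)/s.
= lim_{s→0} T(s) = T(0) = num(0)/den(0) = 1.45/4.2 = 0.3452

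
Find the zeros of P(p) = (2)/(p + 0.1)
Numerator is a nonzero constant (2) → Zeros: none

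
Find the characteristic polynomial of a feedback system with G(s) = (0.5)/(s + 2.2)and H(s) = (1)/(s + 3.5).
Characteristic poly = G_den * H_den + G_num * H_num = (s^2 + 5.7*s + 7.7) + (0.5) = s^2 + 5.7*s + 8.2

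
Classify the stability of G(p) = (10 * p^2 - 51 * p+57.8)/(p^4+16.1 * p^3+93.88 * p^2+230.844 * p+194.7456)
Denominator: p^4 + 16.1*p^3 + 93.88*p^2 + 230.844*p + 194.7456 = (p + 4.6)(p + 4.8)(p + 1.8)(p + 4.9). Poles: -1.8, -4.6, -4.8, -4.9. Stable (all poles in LHP)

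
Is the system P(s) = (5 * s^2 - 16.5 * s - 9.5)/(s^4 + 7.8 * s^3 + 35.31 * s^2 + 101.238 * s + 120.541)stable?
Denominator: s^4 + 7.8*s^3 + 35.31*s^2 + 101.238*s + 120.541 = (s^2 + 5.6*s + 8.09)(s^2 + 2.2*s + 14.9). Poles: -1.1 + 3.7j, -1.1 - 3.7j, -2.8 + 0.5j, -2.8 - 0.5j. All Re(p)<0: Yes (stable)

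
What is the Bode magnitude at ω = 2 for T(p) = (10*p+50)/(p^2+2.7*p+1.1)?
Substitute p = j*2: T(j2) = -0.984828 - 8.73037j.
|T(j2)| = sqrt(Re² + Im²) = 8.786.
20*log₁₀(8.786) = 18.88 dB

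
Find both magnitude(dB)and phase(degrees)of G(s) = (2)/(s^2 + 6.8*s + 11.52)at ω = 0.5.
Substitute s = j*0.5: G(j0.5) = 0.162658 - 0.0490716j.
|G| = 20*log₁₀(sqrt(Re²+Im²)) = -15.40 dB.
∠G = atan2(Im, Re) = -16.79°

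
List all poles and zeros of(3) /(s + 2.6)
Set denominator = 0: s + 2.6 = 0 → Poles: -2.6
Numerator is a nonzero constant (3) → Zeros: none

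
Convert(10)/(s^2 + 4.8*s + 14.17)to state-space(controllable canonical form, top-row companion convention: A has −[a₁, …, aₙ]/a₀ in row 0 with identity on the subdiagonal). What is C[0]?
Reachable canonical form: C = numerator coefficients (right-aligned, zero-padded to length n).
num = 10, C = [[0, 10]].
C[0] = 0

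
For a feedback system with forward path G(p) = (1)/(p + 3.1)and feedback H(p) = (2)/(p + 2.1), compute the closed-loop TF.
Closed-loop T = G/(1+GH).
Numerator: G_num * H_den = p + 2.1.
Denominator: G_den * H_den + G_num * H_num = (p^2 + 5.2*p + 6.51) + (2) = p^2 + 5.2*p + 8.51.
T(p) = (p + 2.1)/(p^2 + 5.2*p + 8.51)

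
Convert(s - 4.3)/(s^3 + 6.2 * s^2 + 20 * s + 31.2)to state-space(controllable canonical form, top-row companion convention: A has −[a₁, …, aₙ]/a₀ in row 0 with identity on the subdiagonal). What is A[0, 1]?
Reachable canonical form for den = s^3 + 6.2*s^2 + 20*s + 31.2: top row of A = -[a₁,a₂,...,aₙ]/a₀, ones on the subdiagonal, zeros elsewhere.
A = [[-6.2, -20, -31.2], [1, 0, 0], [0, 1, 0]].
A[0,1] = -20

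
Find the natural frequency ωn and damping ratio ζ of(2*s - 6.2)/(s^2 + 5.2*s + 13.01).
Underdamped: complex pole -2.6 + 2.5j. ωn = |pole| = 3.607, ζ = -Re(pole)/ωn = 0.7208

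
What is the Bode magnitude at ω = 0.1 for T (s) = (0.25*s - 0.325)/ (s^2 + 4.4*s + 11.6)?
Substitute s = j*0.1: T(j0.1) = -0.0279193 + 0.00321695j.
|T(j0.1)| = sqrt(Re² + Im²) = 0.0281.
20*log₁₀(0.0281) = -31.02 dB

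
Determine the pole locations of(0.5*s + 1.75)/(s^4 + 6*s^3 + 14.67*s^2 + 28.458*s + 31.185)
Set denominator = 0: s^4 + 6*s^3 + 14.67*s^2 + 28.458*s + 31.185 = (s + 3.3)(s + 2.1)(s^2 + 0.6*s + 4.5) = 0 → Poles: -0.3 + 2.1j, -0.3 - 2.1j, -2.1, -3.3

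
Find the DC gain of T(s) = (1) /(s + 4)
DC gain = T(0) = num(0)/den(0) = 1/4 = 0.25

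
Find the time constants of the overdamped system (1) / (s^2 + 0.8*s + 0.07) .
Overdamped: real poles at -0.1, -0.7. τ = -1/pole → τ₁ = 10, τ₂ = 1.429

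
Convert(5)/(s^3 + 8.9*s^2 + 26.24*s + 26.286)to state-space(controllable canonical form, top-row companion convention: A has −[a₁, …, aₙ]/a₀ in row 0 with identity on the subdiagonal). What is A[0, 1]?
Reachable canonical form for den = s^3 + 8.9*s^2 + 26.24*s + 26.286: top row of A = -[a₁,a₂,...,aₙ]/a₀, ones on the subdiagonal, zeros elsewhere.
A = [[-8.9, -26.24, -26.286], [1, 0, 0], [0, 1, 0]].
A[0,1] = -26.24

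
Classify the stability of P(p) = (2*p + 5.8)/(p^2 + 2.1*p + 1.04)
Denominator: p^2 + 2.1*p + 1.04 = (p + 1.3)(p + 0.8). Poles: -0.8, -1.3. Stable (all poles in LHP)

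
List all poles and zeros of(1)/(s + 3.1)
Set denominator = 0: s + 3.1 = 0 → Poles: -3.1
Numerator is a nonzero constant (1) → Zeros: none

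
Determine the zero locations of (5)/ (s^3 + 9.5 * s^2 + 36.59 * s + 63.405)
Numerator is a nonzero constant (5) → Zeros: none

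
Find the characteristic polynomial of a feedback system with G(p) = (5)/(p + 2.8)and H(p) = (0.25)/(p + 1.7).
Characteristic poly = G_den * H_den + G_num * H_num = (p^2 + 4.5*p + 4.76) + (1.25) = p^2 + 4.5*p + 6.01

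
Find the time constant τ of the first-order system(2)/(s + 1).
First-order system: τ = -1/pole. Pole = -1. τ = -1/(-1) = 1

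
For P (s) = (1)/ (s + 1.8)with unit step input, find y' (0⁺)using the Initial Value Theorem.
IVT: y'(0⁺) = lim_{s→∞} s²·Y(s) = lim_{s→∞} s·P(s).
deg(num) = 0, deg(den) = 1, relative degree = 1, so s·P(s) → (leading num)/(leading den) = 1/1 = 1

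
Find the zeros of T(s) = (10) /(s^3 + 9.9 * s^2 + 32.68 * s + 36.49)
Numerator is a nonzero constant (10) → Zeros: none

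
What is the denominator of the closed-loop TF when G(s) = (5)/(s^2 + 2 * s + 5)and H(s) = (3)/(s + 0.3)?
Characteristic poly = G_den * H_den + G_num * H_num = (s^3 + 2.3*s^2 + 5.6*s + 1.5) + (15) = s^3 + 2.3*s^2 + 5.6*s + 16.5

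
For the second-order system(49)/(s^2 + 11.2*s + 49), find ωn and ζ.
Standard form: ωn²/(s²+2ζωn·s+ωn²).
const=49=ωn² → ωn=7, s coeff=11.2=2ζωn → ζ=0.8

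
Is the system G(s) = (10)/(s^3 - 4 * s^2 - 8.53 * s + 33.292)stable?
Denominator: s^3 - 4*s^2 - 8.53*s + 33.292 = (s - 2.8)(s - 4.1)(s + 2.9). Poles: -2.9, 2.8, 4.1. All Re(p)<0: No (unstable)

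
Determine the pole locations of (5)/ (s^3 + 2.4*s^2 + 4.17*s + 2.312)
Set denominator = 0: s^3 + 2.4*s^2 + 4.17*s + 2.312 = (s + 0.8)(s^2 + 1.6*s + 2.89) = 0 → Poles: -0.8, -0.8 + 1.5j, -0.8 - 1.5j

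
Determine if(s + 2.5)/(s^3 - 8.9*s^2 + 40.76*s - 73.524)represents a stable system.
Denominator: s^3 - 8.9*s^2 + 40.76*s - 73.524 = (s - 3.3)(s^2 - 5.6*s + 22.28). Poles: 2.8 + 3.8j, 2.8 - 3.8j, 3.3. All Re(p)<0: No (unstable)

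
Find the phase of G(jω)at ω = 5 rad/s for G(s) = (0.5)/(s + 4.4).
Substitute s = j*5: G(j5) = 0.0495942 - 0.0563571j.
∠G(j5) = atan2(Im, Re) = atan2(-0.0563571, 0.0495942) = -48.65°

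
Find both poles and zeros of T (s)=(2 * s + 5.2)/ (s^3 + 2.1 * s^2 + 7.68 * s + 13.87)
Set denominator = 0: s^3 + 2.1*s^2 + 7.68*s + 13.87 = (s + 1.9)(s^2 + 0.2*s + 7.3) = 0 → Poles: -0.1 + 2.7j, -0.1 - 2.7j, -1.9
Set numerator = 0: 2*s + 5.2 = 0 → Zeros: -2.6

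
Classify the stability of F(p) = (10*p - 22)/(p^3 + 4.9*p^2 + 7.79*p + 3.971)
Denominator: p^3 + 4.9*p^2 + 7.79*p + 3.971 = (p + 1.1)(p + 1.9)(p + 1.9). Poles: -1.1, -1.9, -1.9. Stable (all poles in LHP)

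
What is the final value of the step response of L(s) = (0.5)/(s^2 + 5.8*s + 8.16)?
FVT: lim_{t→∞} y(t) = lim_{s→0} s*Y(s) where Y(s) = L(s)/s.
= lim_{s→0} L(s) = L(0) = num(0)/den(0) = 0.5/8.16 = 0.06127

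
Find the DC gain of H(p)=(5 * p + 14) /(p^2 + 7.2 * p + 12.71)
DC gain = H(0) = num(0)/den(0) = 14/12.71 = 1.101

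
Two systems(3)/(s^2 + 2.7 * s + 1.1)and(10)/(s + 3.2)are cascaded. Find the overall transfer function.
Series: H = H₁ · H₂ = (n₁·n₂)/(d₁·d₂).
Num: n₁·n₂ = 30. Den: d₁·d₂ = s^3 + 5.9*s^2 + 9.74*s + 3.52.
H(s) = (30)/(s^3 + 5.9*s^2 + 9.74*s + 3.52)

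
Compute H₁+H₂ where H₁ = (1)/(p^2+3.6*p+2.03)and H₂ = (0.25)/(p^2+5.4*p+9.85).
Parallel: H = H₁ + H₂ = (n₁·d₂ + n₂·d₁)/(d₁·d₂).
n₁·d₂ = p^2 + 5.4*p + 9.85. n₂·d₁ = 0.25*p^2 + 0.9*p + 0.5075. Sum = 1.25*p^2 + 6.3*p + 10.3575. d₁·d₂ = p^4 + 9*p^3 + 31.32*p^2 + 46.422*p + 19.9955.
H(p) = (1.25*p^2 + 6.3*p + 10.3575)/(p^4 + 9*p^3 + 31.32*p^2 + 46.422*p + 19.9955)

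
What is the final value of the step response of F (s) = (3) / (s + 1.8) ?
FVT: lim_{t→∞} y(t) = lim_{s→0} s*Y(s) where Y(s) = F(s)/s.
= lim_{s→0} F(s) = F(0) = num(0)/den(0) = 3/1.8 = 1.667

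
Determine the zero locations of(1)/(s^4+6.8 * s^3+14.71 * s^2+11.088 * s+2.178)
Numerator is a nonzero constant (1) → Zeros: none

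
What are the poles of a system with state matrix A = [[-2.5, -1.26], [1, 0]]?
Eigenvalues solve det(λI - A) = 0.
Characteristic polynomial: λ^2 + 2.5*λ + 1.26 = 0.
Factor: (λ + 0.7)(λ + 1.8) = 0.
Roots: -0.7, -1.8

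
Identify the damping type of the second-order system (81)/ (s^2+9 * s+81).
Standard form: ωn²/(s²+2ζωn·s+ωn²) gives ωn=9, ζ=0.5.
Underdamped (ζ = 0.5 < 1)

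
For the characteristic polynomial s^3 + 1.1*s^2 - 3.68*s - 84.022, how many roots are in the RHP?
s^3 + 1.1*s^2 - 3.68*s - 84.022 = (s - 4.3)(s^2 + 5.4*s + 19.54). Poles: -2.7 + 3.5j, -2.7 - 3.5j, 4.3. RHP poles (Re>0): 1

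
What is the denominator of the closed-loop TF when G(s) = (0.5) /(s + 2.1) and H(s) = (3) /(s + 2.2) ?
Characteristic poly = G_den * H_den + G_num * H_num = (s^2 + 4.3*s + 4.62) + (1.5) = s^2 + 4.3*s + 6.12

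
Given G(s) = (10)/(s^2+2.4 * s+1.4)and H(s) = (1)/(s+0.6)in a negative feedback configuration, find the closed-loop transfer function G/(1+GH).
Closed-loop T = G/(1+GH).
Numerator: G_num * H_den = 10*s + 6.
Denominator: G_den * H_den + G_num * H_num = (s^3 + 3*s^2 + 2.84*s + 0.84) + (10) = s^3 + 3*s^2 + 2.84*s + 10.84.
T(s) = (10*s + 6)/(s^3 + 3*s^2 + 2.84*s + 10.84)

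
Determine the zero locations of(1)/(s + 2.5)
Numerator is a nonzero constant (1) → Zeros: none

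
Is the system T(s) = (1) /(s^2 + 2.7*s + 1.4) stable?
Denominator: s^2 + 2.7*s + 1.4 = (s + 0.7)(s + 2). Poles: -0.7, -2. All Re(p)<0: Yes (stable)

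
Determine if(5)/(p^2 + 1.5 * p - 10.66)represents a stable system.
Denominator: p^2 + 1.5*p - 10.66 = (p - 2.6)(p + 4.1). Poles: -4.1, 2.6. All Re(p)<0: No (unstable)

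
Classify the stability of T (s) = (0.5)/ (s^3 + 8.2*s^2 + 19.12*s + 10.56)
Denominator: s^3 + 8.2*s^2 + 19.12*s + 10.56 = (s + 0.8)(s + 4.4)(s + 3). Poles: -0.8, -3, -4.4. Stable (all poles in LHP)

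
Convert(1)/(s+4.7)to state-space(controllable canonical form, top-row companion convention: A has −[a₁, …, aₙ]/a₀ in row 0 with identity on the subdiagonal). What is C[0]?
Reachable canonical form: C = numerator coefficients (right-aligned, zero-padded to length n).
num = 1, C = [[1]].
C[0] = 1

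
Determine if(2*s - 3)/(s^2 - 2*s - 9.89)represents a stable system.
Denominator: s^2 - 2*s - 9.89 = (s - 4.3)(s + 2.3). Poles: -2.3, 4.3. All Re(p)<0: No (unstable)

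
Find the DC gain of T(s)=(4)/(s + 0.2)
DC gain = T(0) = num(0)/den(0) = 4/0.2 = 20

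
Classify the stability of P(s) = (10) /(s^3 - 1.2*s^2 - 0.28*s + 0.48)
Denominator: s^3 - 1.2*s^2 - 0.28*s + 0.48 = (s - 1)(s - 0.8)(s + 0.6). Poles: -0.6, 0.8, 1. Unstable (2 pole(s) in RHP)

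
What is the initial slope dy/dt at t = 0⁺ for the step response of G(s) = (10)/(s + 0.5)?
IVT: y'(0⁺) = lim_{s→∞} s²·Y(s) = lim_{s→∞} s·G(s).
deg(num) = 0, deg(den) = 1, relative degree = 1, so s·G(s) → (leading num)/(leading den) = 10/1 = 10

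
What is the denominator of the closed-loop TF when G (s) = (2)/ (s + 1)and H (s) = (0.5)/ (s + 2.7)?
Characteristic poly = G_den * H_den + G_num * H_num = (s^2 + 3.7*s + 2.7) + (1) = s^2 + 3.7*s + 3.7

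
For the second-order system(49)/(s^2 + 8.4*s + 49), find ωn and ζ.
Standard form: ωn²/(s²+2ζωn·s+ωn²).
const=49=ωn² → ωn=7, s coeff=8.4=2ζωn → ζ=0.6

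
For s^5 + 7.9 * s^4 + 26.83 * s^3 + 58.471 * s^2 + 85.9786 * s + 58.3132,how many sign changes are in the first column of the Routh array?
Routh array:
s^5: [1, 26.83, 85.9786]; s^4: [7.9, 58.471, 58.3132]; s^3: [19.4286, 78.5972]; s^2: [26.5121, 58.3132]; s^1: [35.864]; s^0: [58.3132]
First column: [1, 7.9, 19.4286, 26.5121, 35.864, 58.3132]. Sign changes = 0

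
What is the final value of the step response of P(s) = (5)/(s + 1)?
FVT: lim_{t→∞} y(t) = lim_{s→0} s*Y(s) where Y(s) = P(s)/s.
= lim_{s→0} P(s) = P(0) = num(0)/den(0) = 5/1 = 5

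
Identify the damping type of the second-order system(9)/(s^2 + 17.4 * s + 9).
Standard form: ωn²/(s²+2ζωn·s+ωn²) gives ωn=3, ζ=2.9.
Overdamped (ζ = 2.9 > 1)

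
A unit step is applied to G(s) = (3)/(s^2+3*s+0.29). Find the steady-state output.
FVT: lim_{t→∞} y(t) = lim_{s→0} s*Y(s) where Y(s) = G(s)/s.
= lim_{s→0} G(s) = G(0) = num(0)/den(0) = 3/0.29 = 10.34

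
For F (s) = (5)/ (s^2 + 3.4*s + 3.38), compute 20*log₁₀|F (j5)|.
Substitute s = j*5: F(j5) = -0.142909 - 0.112371j.
|F(j5)| = sqrt(Re² + Im²) = 0.1818.
20*log₁₀(0.1818) = -14.81 dB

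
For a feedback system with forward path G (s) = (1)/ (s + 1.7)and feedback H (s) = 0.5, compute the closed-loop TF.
Closed-loop T = G/(1+GH).
Numerator: G_num * H_den = 1.
Denominator: G_den * H_den + G_num * H_num = (s + 1.7) + (0.5) = s + 2.2.
T(s) = (1)/(s + 2.2)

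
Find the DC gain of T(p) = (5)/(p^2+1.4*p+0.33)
DC gain = T(0) = num(0)/den(0) = 5/0.33 = 15.15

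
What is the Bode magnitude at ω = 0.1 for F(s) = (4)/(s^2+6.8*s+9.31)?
Substitute s = j*0.1: F(j0.1) = 0.42782 - 0.0312815j.
|F(j0.1)| = sqrt(Re² + Im²) = 0.429.
20*log₁₀(0.429) = -7.35 dB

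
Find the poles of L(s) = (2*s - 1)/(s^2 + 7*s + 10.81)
Set denominator = 0: s^2 + 7*s + 10.81 = (s + 4.7)(s + 2.3) = 0 → Poles: -2.3, -4.7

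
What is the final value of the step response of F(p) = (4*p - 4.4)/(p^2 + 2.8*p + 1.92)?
FVT: lim_{t→∞} y(t) = lim_{p→0} p*Y(p) where Y(p) = F(p)/p.
= lim_{p→0} F(p) = F(0) = num(0)/den(0) = -4.4/1.92 = -2.292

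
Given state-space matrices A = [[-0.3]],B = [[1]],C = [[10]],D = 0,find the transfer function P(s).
P(s) = C(sI - A)⁻¹B + D.
Characteristic polynomial det(sI - A) = s + 0.3.
Numerator from C·adj(sI-A)·B + D·det(sI-A) = 10.
P(s) = (10)/(s + 0.3)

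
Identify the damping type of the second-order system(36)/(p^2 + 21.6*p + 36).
Standard form: ωn²/(p²+2ζωn·p+ωn²) gives ωn=6, ζ=1.8.
Overdamped (ζ = 1.8 > 1)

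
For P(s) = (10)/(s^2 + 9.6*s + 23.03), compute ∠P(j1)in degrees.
Substitute s = j*1: P(j1) = 0.381484 - 0.166239j.
∠P(j1) = atan2(Im, Re) = atan2(-0.166239, 0.381484) = -23.55°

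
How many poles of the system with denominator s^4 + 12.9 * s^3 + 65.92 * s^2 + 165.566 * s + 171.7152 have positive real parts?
s^4 + 12.9*s^3 + 65.92*s^2 + 165.566*s + 171.7152 = (s + 3.1)(s + 4.8)(s^2 + 5*s + 11.54). Poles: -2.5 + 2.3j, -2.5 - 2.3j, -3.1, -4.8. RHP poles (Re>0): 0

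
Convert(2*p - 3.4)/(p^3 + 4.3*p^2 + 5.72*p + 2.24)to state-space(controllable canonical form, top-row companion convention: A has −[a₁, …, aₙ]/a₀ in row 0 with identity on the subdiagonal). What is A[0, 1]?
Reachable canonical form for den = p^3 + 4.3*p^2 + 5.72*p + 2.24: top row of A = -[a₁,a₂,...,aₙ]/a₀, ones on the subdiagonal, zeros elsewhere.
A = [[-4.3, -5.72, -2.24], [1, 0, 0], [0, 1, 0]].
A[0,1] = -5.72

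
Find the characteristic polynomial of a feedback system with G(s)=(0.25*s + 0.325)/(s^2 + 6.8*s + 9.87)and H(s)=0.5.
Characteristic poly = G_den * H_den + G_num * H_num = (s^2 + 6.8*s + 9.87) + (0.125*s + 0.1625) = s^2 + 6.925*s + 10.0325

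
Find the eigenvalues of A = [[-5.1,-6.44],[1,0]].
Eigenvalues solve det(λI - A) = 0.
Characteristic polynomial: λ^2 + 5.1*λ + 6.44 = 0.
Factor: (λ + 2.8)(λ + 2.3) = 0.
Roots: -2.3, -2.8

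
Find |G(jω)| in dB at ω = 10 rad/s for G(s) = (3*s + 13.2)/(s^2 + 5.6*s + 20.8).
Substitute s = j*10: G(j10) = 0.0674444 - 0.3311j.
|G(j10)| = sqrt(Re² + Im²) = 0.3379.
20*log₁₀(0.3379) = -9.42 dB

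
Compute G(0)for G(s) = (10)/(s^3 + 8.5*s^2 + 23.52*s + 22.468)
DC gain = G(0) = num(0)/den(0) = 10/22.468 = 0.4451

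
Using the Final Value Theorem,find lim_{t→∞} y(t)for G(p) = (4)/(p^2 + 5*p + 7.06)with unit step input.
FVT: lim_{t→∞} y(t) = lim_{p→0} p*Y(p) where Y(p) = G(p)/p.
= lim_{p→0} G(p) = G(0) = num(0)/den(0) = 4/7.06 = 0.5666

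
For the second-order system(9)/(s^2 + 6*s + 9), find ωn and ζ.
Standard form: ωn²/(s²+2ζωn·s+ωn²).
const=9=ωn² → ωn=3, s coeff=6=2ζωn → ζ=1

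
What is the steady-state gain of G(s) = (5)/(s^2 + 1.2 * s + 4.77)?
DC gain = G(0) = num(0)/den(0) = 5/4.77 = 1.048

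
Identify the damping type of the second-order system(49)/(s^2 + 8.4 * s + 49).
Standard form: ωn²/(s²+2ζωn·s+ωn²) gives ωn=7, ζ=0.6.
Underdamped (ζ = 0.6 < 1)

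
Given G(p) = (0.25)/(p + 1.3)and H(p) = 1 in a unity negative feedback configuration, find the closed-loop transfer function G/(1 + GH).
Closed-loop T = G/(1+GH).
Numerator: G_num * H_den = 0.25.
Denominator: G_den * H_den + G_num * H_num = (p + 1.3) + (0.25) = p + 1.55.
T(p) = (0.25)/(p + 1.55)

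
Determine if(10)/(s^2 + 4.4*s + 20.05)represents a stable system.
Denominator: s^2 + 4.4*s + 20.05. Poles: -2.2 + 3.9j, -2.2 - 3.9j. All Re(p)<0: Yes (stable)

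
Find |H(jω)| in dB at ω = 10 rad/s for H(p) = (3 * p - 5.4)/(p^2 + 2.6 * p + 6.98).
Substitute p = j*10: H(j10) = 0.137458 - 0.28409j.
|H(j10)| = sqrt(Re² + Im²) = 0.3156.
20*log₁₀(0.3156) = -10.02 dB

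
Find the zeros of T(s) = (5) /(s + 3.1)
Numerator is a nonzero constant (5) → Zeros: none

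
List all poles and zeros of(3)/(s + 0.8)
Set denominator = 0: s + 0.8 = 0 → Poles: -0.8
Numerator is a nonzero constant (3) → Zeros: none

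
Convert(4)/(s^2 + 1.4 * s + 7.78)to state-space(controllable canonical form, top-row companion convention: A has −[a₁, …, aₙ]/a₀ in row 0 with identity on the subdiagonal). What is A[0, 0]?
Reachable canonical form for den = s^2 + 1.4*s + 7.78: top row of A = -[a₁,a₂,...,aₙ]/a₀, ones on the subdiagonal, zeros elsewhere.
A = [[-1.4, -7.78], [1, 0]].
A[0,0] = -1.4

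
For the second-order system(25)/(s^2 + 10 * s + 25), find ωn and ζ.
Standard form: ωn²/(s²+2ζωn·s+ωn²).
const=25=ωn² → ωn=5, s coeff=10=2ζωn → ζ=1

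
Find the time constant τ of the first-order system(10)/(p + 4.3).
First-order system: τ = -1/pole. Pole = -4.3. τ = -1/(-4.3) = 0.2326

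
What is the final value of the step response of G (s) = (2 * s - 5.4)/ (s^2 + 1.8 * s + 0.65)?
FVT: lim_{t→∞} y(t) = lim_{s→0} s*Y(s) where Y(s) = G(s)/s.
= lim_{s→0} G(s) = G(0) = num(0)/den(0) = -5.4/0.65 = -8.308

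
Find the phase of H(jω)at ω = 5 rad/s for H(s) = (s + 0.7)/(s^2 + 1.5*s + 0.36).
Substitute s = j*5: H(j5) = 0.0305285 - 0.19363j.
∠H(j5) = atan2(Im, Re) = atan2(-0.19363, 0.0305285) = -81.04°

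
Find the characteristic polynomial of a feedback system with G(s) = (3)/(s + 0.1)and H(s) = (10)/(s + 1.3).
Characteristic poly = G_den * H_den + G_num * H_num = (s^2 + 1.4*s + 0.13) + (30) = s^2 + 1.4*s + 30.13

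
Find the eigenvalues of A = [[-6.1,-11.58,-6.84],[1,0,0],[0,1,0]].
Eigenvalues solve det(λI - A) = 0.
Characteristic polynomial: λ^3 + 6.1*λ^2 + 11.58*λ + 6.84 = 0.
Factor: (λ + 1.9)(λ + 3)(λ + 1.2) = 0.
Roots: -1.2, -1.9, -3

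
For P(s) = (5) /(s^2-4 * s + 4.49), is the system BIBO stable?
Denominator: s^2 - 4*s + 4.49. Poles: 2 + 0.7j, 2 - 0.7j. All Re(p)<0: No (unstable)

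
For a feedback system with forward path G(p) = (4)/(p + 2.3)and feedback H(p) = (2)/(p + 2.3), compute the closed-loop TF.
Closed-loop T = G/(1+GH).
Numerator: G_num * H_den = 4*p + 9.2.
Denominator: G_den * H_den + G_num * H_num = (p^2 + 4.6*p + 5.29) + (8) = p^2 + 4.6*p + 13.29.
T(p) = (4*p + 9.2)/(p^2 + 4.6*p + 13.29)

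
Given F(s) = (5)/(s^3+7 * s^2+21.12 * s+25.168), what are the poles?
Set denominator = 0: s^3 + 7*s^2 + 21.12*s + 25.168 = (s + 2.6)(s^2 + 4.4*s + 9.68) = 0 → Poles: -2.2 + 2.2j, -2.2 - 2.2j, -2.6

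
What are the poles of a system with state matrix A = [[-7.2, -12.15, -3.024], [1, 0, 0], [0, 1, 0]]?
Eigenvalues solve det(λI - A) = 0.
Characteristic polynomial: λ^3 + 7.2*λ^2 + 12.15*λ + 3.024 = 0.
Factor: (λ + 4.8)(λ + 2.1)(λ + 0.3) = 0.
Roots: -0.3, -2.1, -4.8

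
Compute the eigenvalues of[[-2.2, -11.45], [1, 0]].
Eigenvalues solve det(λI - A) = 0.
Characteristic polynomial: λ^2 + 2.2*λ + 11.45 = 0.
Roots: -1.1 + 3.2j, -1.1 - 3.2j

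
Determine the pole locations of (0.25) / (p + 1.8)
Set denominator = 0: p + 1.8 = 0 → Poles: -1.8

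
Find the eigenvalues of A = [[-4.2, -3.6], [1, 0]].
Eigenvalues solve det(λI - A) = 0.
Characteristic polynomial: λ^2 + 4.2*λ + 3.6 = 0.
Factor: (λ + 1.2)(λ + 3) = 0.
Roots: -1.2, -3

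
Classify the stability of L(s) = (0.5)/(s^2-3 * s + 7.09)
Denominator: s^2 - 3*s + 7.09. Poles: 1.5 + 2.2j, 1.5 - 2.2j. Unstable (2 pole(s) in RHP)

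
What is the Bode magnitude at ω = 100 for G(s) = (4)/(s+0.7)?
Substitute s = j*100: G(j100) = 0.000279986 - 0.039998j.
|G(j100)| = sqrt(Re² + Im²) = 0.04.
20*log₁₀(0.04) = -27.96 dB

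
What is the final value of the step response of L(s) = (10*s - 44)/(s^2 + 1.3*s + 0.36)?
FVT: lim_{t→∞} y(t) = lim_{s→0} s*Y(s) where Y(s) = L(s)/s.
= lim_{s→0} L(s) = L(0) = num(0)/den(0) = -44/0.36 = -122.2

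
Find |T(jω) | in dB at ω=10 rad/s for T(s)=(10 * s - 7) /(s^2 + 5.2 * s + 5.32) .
Substitute s = j*10: T(j10) = 0.502452 - 0.780233j.
|T(j10)| = sqrt(Re² + Im²) = 0.928.
20*log₁₀(0.928) = -0.65 dB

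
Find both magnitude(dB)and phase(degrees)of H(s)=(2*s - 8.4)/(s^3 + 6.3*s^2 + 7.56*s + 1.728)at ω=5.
Substitute s = j*5: H(j5) = 0.0136963 - 0.0718635j.
|H| = 20*log₁₀(sqrt(Re²+Im²)) = -22.71 dB.
∠H = atan2(Im, Re) = -79.21°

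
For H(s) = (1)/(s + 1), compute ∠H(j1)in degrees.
Substitute s = j*1: H(j1) = 0.5 - 0.5j.
∠H(j1) = atan2(Im, Re) = atan2(-0.5, 0.5) = -45.00°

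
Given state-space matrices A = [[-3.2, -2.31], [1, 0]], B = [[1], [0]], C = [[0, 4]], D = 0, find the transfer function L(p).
L(p) = C(pI - A)⁻¹B + D.
Characteristic polynomial det(pI - A) = p^2 + 3.2*p + 2.31.
Numerator from C·adj(pI-A)·B + D·det(pI-A) = 4.
L(p) = (4)/(p^2 + 3.2*p + 2.31)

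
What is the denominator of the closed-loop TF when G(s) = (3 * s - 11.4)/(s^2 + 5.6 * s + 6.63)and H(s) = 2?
Characteristic poly = G_den * H_den + G_num * H_num = (s^2 + 5.6*s + 6.63) + (6*s - 22.8) = s^2 + 11.6*s - 16.17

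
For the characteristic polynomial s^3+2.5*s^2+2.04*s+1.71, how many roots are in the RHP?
s^3 + 2.5*s^2 + 2.04*s + 1.71 = (s + 1.9)(s^2 + 0.6*s + 0.9). Poles: -0.3 + 0.9j, -0.3 - 0.9j, -1.9. RHP poles (Re>0): 0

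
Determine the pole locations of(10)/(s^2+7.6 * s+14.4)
Set denominator = 0: s^2 + 7.6*s + 14.4 = (s + 4)(s + 3.6) = 0 → Poles: -3.6, -4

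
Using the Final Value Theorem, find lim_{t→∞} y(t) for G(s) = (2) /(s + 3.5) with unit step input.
FVT: lim_{t→∞} y(t) = lim_{s→0} s*Y(s) where Y(s) = G(s)/s.
= lim_{s→0} G(s) = G(0) = num(0)/den(0) = 2/3.5 = 0.5714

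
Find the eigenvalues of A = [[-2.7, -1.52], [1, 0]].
Eigenvalues solve det(λI - A) = 0.
Characteristic polynomial: λ^2 + 2.7*λ + 1.52 = 0.
Factor: (λ + 0.8)(λ + 1.9) = 0.
Roots: -0.8, -1.9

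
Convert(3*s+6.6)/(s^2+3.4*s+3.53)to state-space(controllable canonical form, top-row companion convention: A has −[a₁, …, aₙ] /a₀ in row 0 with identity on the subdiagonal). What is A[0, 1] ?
Reachable canonical form for den = s^2 + 3.4*s + 3.53: top row of A = -[a₁,a₂,...,aₙ]/a₀, ones on the subdiagonal, zeros elsewhere.
A = [[-3.4, -3.53], [1, 0]].
A[0,1] = -3.53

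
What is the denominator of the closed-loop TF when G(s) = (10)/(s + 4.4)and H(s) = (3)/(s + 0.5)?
Characteristic poly = G_den * H_den + G_num * H_num = (s^2 + 4.9*s + 2.2) + (30) = s^2 + 4.9*s + 32.2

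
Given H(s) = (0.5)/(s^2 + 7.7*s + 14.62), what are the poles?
Set denominator = 0: s^2 + 7.7*s + 14.62 = (s + 4.3)(s + 3.4) = 0 → Poles: -3.4, -4.3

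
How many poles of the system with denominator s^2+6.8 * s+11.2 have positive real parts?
s^2 + 6.8*s + 11.2 = (s + 4)(s + 2.8). Poles: -2.8, -4. RHP poles (Re>0): 0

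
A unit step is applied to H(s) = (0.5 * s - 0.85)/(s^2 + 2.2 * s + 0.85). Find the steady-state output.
FVT: lim_{t→∞} y(t) = lim_{s→0} s*Y(s) where Y(s) = H(s)/s.
= lim_{s→0} H(s) = H(0) = num(0)/den(0) = -0.85/0.85 = -1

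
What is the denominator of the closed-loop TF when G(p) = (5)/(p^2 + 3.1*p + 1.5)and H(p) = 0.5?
Characteristic poly = G_den * H_den + G_num * H_num = (p^2 + 3.1*p + 1.5) + (2.5) = p^2 + 3.1*p + 4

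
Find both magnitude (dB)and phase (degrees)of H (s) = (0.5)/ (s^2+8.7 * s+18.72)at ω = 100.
Substitute s = j*100: H(j100) = -4.97161e-05 - 4.33341e-06j.
|H| = 20*log₁₀(sqrt(Re²+Im²)) = -86.04 dB.
∠H = atan2(Im, Re) = -175.02°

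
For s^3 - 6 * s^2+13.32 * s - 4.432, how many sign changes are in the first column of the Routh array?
Routh array:
s^3: [1, 13.32]; s^2: [-6, -4.432]; s^1: [12.5813]; s^0: [-4.432]
First column: [1, -6, 12.5813, -4.432]. Sign changes = 3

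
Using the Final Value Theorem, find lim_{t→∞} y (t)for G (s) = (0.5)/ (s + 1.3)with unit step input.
FVT: lim_{t→∞} y(t) = lim_{s→0} s*Y(s) where Y(s) = G(s)/s.
= lim_{s→0} G(s) = G(0) = num(0)/den(0) = 0.5/1.3 = 0.3846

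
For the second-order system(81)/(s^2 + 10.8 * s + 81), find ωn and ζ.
Standard form: ωn²/(s²+2ζωn·s+ωn²).
const=81=ωn² → ωn=9, s coeff=10.8=2ζωn → ζ=0.6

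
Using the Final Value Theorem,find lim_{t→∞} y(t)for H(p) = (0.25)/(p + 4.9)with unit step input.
FVT: lim_{t→∞} y(t) = lim_{p→0} p*Y(p) where Y(p) = H(p)/p.
= lim_{p→0} H(p) = H(0) = num(0)/den(0) = 0.25/4.9 = 0.05102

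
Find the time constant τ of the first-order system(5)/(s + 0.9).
First-order system: τ = -1/pole. Pole = -0.9. τ = -1/(-0.9) = 1.111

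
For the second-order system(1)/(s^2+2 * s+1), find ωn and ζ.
Standard form: ωn²/(s²+2ζωn·s+ωn²).
const=1=ωn² → ωn=1, s coeff=2=2ζωn → ζ=1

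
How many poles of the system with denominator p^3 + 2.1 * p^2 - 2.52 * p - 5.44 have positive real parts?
p^3 + 2.1*p^2 - 2.52*p - 5.44 = (p - 1.6)(p + 2)(p + 1.7). Poles: -1.7, -2, 1.6. RHP poles (Re>0): 1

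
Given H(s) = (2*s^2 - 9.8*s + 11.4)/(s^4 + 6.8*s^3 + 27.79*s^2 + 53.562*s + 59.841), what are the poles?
Set denominator = 0: s^4 + 6.8*s^3 + 27.79*s^2 + 53.562*s + 59.841 = (s^2 + 3.8*s + 10.9)(s^2 + 3*s + 5.49) = 0 → Poles: -1.5 + 1.8j, -1.5 - 1.8j, -1.9 + 2.7j, -1.9 - 2.7j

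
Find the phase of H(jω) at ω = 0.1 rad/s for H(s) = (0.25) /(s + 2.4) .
Substitute s = j*0.1: H(j0.1) = 0.103986 - 0.00433276j.
∠H(j0.1) = atan2(Im, Re) = atan2(-0.00433276, 0.103986) = -2.39°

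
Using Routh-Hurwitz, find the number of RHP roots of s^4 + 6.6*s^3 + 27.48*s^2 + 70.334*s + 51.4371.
Routh array:
s^4: [1, 27.48, 51.4371]; s^3: [6.6, 70.334]; s^2: [16.8233, 51.4371]; s^1: [50.1546]; s^0: [51.4371]
First column: [1, 6.6, 16.8233, 50.1546, 51.4371]. Sign changes = RHP roots = 0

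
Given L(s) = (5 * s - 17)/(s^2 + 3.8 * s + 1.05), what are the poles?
Set denominator = 0: s^2 + 3.8*s + 1.05 = (s + 0.3)(s + 3.5) = 0 → Poles: -0.3, -3.5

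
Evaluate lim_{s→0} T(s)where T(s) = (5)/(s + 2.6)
DC gain = T(0) = num(0)/den(0) = 5/2.6 = 1.923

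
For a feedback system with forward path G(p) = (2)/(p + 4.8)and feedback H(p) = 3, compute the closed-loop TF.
Closed-loop T = G/(1+GH).
Numerator: G_num * H_den = 2.
Denominator: G_den * H_den + G_num * H_num = (p + 4.8) + (6) = p + 10.8.
T(p) = (2)/(p + 10.8)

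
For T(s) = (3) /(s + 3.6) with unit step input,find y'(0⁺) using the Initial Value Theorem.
IVT: y'(0⁺) = lim_{s→∞} s²·Y(s) = lim_{s→∞} s·T(s).
deg(num) = 0, deg(den) = 1, relative degree = 1, so s·T(s) → (leading num)/(leading den) = 3/1 = 3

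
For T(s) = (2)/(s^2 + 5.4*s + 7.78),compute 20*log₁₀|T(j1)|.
Substitute s = j*1: T(j1) = 0.180491 - 0.143754j.
|T(j1)| = sqrt(Re² + Im²) = 0.2307.
20*log₁₀(0.2307) = -12.74 dB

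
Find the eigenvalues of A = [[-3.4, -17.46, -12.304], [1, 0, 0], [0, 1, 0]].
Eigenvalues solve det(λI - A) = 0.
Characteristic polynomial: λ^3 + 3.4*λ^2 + 17.46*λ + 12.304 = 0.
Factor: (λ + 0.8)(λ^2 + 2.6*λ + 15.38) = 0.
Roots: -0.8, -1.3 + 3.7j, -1.3 - 3.7j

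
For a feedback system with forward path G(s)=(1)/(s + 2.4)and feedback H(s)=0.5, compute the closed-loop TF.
Closed-loop T = G/(1+GH).
Numerator: G_num * H_den = 1.
Denominator: G_den * H_den + G_num * H_num = (s + 2.4) + (0.5) = s + 2.9.
T(s) = (1)/(s + 2.9)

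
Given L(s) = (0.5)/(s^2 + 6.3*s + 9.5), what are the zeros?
Numerator is a nonzero constant (0.5) → Zeros: none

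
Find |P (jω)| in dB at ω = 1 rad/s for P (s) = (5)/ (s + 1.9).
Substitute s = j*1: P(j1) = 2.06074 - 1.0846j.
|P(j1)| = sqrt(Re² + Im²) = 2.329.
20*log₁₀(2.329) = 7.34 dB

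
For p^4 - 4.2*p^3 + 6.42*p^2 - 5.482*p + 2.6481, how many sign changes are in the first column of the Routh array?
Routh array:
p^4: [1, 6.42, 2.6481]; p^3: [-4.2, -5.482]; p^2: [5.11476, 2.6481]; p^1: [-3.30751]; p^0: [2.6481]
First column: [1, -4.2, 5.11476, -3.30751, 2.6481]. Sign changes = 4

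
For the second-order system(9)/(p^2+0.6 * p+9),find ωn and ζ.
Standard form: ωn²/(p²+2ζωn·p+ωn²).
const=9=ωn² → ωn=3, p coeff=0.6=2ζωn → ζ=0.1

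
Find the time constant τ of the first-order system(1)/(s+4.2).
First-order system: τ = -1/pole. Pole = -4.2. τ = -1/(-4.2) = 0.2381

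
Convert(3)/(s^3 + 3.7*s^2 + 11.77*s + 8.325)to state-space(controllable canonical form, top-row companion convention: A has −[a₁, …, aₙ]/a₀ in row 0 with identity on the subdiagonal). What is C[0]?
Reachable canonical form: C = numerator coefficients (right-aligned, zero-padded to length n).
num = 3, C = [[0, 0, 3]].
C[0] = 0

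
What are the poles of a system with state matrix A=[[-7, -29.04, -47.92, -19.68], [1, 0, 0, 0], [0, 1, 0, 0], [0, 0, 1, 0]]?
Eigenvalues solve det(λI - A) = 0.
Characteristic polynomial: λ^4 + 7*λ^3 + 29.04*λ^2 + 47.92*λ + 19.68 = 0.
Factor: (λ + 0.6)(λ + 2)(λ^2 + 4.4*λ + 16.4) = 0.
Roots: -0.6, -2, -2.2 + 3.4j, -2.2 - 3.4j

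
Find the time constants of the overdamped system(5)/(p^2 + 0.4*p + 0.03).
Overdamped: real poles at -0.1, -0.3. τ = -1/pole → τ₁ = 10, τ₂ = 3.333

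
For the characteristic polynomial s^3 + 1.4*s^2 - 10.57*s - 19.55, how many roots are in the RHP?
s^3 + 1.4*s^2 - 10.57*s - 19.55 = (s - 3.4)(s + 2.3)(s + 2.5). Poles: -2.3, -2.5, 3.4. RHP poles (Re>0): 1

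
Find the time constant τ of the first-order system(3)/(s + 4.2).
First-order system: τ = -1/pole. Pole = -4.2. τ = -1/(-4.2) = 0.2381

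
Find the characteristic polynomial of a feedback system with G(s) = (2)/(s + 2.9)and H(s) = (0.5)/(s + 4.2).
Characteristic poly = G_den * H_den + G_num * H_num = (s^2 + 7.1*s + 12.18) + (1) = s^2 + 7.1*s + 13.18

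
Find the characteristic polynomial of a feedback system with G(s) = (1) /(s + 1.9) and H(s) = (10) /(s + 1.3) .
Characteristic poly = G_den * H_den + G_num * H_num = (s^2 + 3.2*s + 2.47) + (10) = s^2 + 3.2*s + 12.47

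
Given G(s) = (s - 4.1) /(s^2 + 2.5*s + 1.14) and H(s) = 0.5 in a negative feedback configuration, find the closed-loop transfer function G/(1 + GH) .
Closed-loop T = G/(1+GH).
Numerator: G_num * H_den = s - 4.1.
Denominator: G_den * H_den + G_num * H_num = (s^2 + 2.5*s + 1.14) + (0.5*s - 2.05) = s^2 + 3*s - 0.91.
T(s) = (s - 4.1)/(s^2 + 3*s - 0.91)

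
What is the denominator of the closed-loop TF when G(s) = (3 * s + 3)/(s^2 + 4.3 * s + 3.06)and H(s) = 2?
Characteristic poly = G_den * H_den + G_num * H_num = (s^2 + 4.3*s + 3.06) + (6*s + 6) = s^2 + 10.3*s + 9.06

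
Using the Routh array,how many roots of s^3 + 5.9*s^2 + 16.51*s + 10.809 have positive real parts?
Routh array:
s^3: [1, 16.51]; s^2: [5.9, 10.809]; s^1: [14.678]; s^0: [10.809]
First column: [1, 5.9, 14.678, 10.809]. Sign changes = RHP roots = 0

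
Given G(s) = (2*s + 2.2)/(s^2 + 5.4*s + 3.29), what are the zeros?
Set numerator = 0: 2*s + 2.2 = 0 → Zeros: -1.1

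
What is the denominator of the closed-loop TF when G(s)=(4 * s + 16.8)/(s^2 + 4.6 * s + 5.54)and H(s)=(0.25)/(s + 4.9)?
Characteristic poly = G_den * H_den + G_num * H_num = (s^3 + 9.5*s^2 + 28.08*s + 27.146) + (s + 4.2) = s^3 + 9.5*s^2 + 29.08*s + 31.346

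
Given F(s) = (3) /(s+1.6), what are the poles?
Set denominator = 0: s + 1.6 = 0 → Poles: -1.6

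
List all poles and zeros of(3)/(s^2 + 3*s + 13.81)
Set denominator = 0: s^2 + 3*s + 13.81 = 0 → Poles: -1.5 + 3.4j, -1.5 - 3.4j
Numerator is a nonzero constant (3) → Zeros: none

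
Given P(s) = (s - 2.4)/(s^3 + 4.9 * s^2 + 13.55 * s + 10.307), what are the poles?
Set denominator = 0: s^3 + 4.9*s^2 + 13.55*s + 10.307 = (s + 1.1)(s^2 + 3.8*s + 9.37) = 0 → Poles: -1.1, -1.9 + 2.4j, -1.9 - 2.4j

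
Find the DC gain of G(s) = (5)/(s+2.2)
DC gain = G(0) = num(0)/den(0) = 5/2.2 = 2.273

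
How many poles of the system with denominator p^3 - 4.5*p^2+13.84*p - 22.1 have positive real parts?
p^3 - 4.5*p^2 + 13.84*p - 22.1 = (p - 2.5)(p^2 - 2*p + 8.84). Poles: 1 + 2.8j, 1 - 2.8j, 2.5. RHP poles (Re>0): 3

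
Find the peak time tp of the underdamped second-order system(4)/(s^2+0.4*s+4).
Standard form: ωn²/(s²+2ζωn·s+ωn²) → ωn = 2, ζ = 0.1.
ωd = ωn·√(1-ζ²) = 2·√(1-0.1²) = 1.99.
tp = π/ωd = π/1.99 = 1.579 s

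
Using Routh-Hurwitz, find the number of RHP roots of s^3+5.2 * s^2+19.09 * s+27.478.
Routh array:
s^3: [1, 19.09]; s^2: [5.2, 27.478]; s^1: [13.8058]; s^0: [27.478]
First column: [1, 5.2, 13.8058, 27.478]. Sign changes = RHP roots = 0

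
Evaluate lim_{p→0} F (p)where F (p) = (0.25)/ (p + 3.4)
DC gain = F(0) = num(0)/den(0) = 0.25/3.4 = 0.07353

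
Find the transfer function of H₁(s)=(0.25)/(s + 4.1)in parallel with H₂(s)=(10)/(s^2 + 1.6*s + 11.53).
Parallel: H = H₁ + H₂ = (n₁·d₂ + n₂·d₁)/(d₁·d₂).
n₁·d₂ = 0.25*s^2 + 0.4*s + 2.8825. n₂·d₁ = 10*s + 41. Sum = 0.25*s^2 + 10.4*s + 43.8825. d₁·d₂ = s^3 + 5.7*s^2 + 18.09*s + 47.273.
H(s) = (0.25*s^2 + 10.4*s + 43.8825)/(s^3 + 5.7*s^2 + 18.09*s + 47.273)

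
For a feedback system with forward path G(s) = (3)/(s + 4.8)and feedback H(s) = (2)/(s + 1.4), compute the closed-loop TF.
Closed-loop T = G/(1+GH).
Numerator: G_num * H_den = 3*s + 4.2.
Denominator: G_den * H_den + G_num * H_num = (s^2 + 6.2*s + 6.72) + (6) = s^2 + 6.2*s + 12.72.
T(s) = (3*s + 4.2)/(s^2 + 6.2*s + 12.72)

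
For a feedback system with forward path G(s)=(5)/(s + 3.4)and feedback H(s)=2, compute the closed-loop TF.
Closed-loop T = G/(1+GH).
Numerator: G_num * H_den = 5.
Denominator: G_den * H_den + G_num * H_num = (s + 3.4) + (10) = s + 13.4.
T(s) = (5)/(s + 13.4)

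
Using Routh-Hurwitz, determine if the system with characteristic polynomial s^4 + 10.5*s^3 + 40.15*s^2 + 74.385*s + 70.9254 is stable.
Routh array:
s^4: [1, 40.15, 70.9254]; s^3: [10.5, 74.385]; s^2: [33.0657, 70.9254]; s^1: [51.8627]; s^0: [70.9254]
First column: [1, 10.5, 33.0657, 51.8627, 70.9254]. Sign changes = 0.
Yes, stable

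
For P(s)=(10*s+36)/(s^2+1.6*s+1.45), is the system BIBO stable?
Denominator: s^2 + 1.6*s + 1.45. Poles: -0.8 + 0.9j, -0.8 - 0.9j. All Re(p)<0: Yes (stable)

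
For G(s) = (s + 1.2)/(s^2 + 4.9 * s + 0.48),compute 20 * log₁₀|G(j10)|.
Substitute s = j*10: G(j10) = 0.0301153 - 0.0856546j.
|G(j10)| = sqrt(Re² + Im²) = 0.09079.
20*log₁₀(0.09079) = -20.84 dB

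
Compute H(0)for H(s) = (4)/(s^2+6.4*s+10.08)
DC gain = H(0) = num(0)/den(0) = 4/10.08 = 0.3968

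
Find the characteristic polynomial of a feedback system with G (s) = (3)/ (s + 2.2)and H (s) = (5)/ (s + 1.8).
Characteristic poly = G_den * H_den + G_num * H_num = (s^2 + 4*s + 3.96) + (15) = s^2 + 4*s + 18.96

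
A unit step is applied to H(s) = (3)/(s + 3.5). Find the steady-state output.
FVT: lim_{t→∞} y(t) = lim_{s→0} s*Y(s) where Y(s) = H(s)/s.
= lim_{s→0} H(s) = H(0) = num(0)/den(0) = 3/3.5 = 0.8571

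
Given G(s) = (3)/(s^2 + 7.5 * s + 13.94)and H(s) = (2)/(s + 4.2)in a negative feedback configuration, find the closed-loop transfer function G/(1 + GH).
Closed-loop T = G/(1+GH).
Numerator: G_num * H_den = 3*s + 12.6.
Denominator: G_den * H_den + G_num * H_num = (s^3 + 11.7*s^2 + 45.44*s + 58.548) + (6) = s^3 + 11.7*s^2 + 45.44*s + 64.548.
T(s) = (3*s + 12.6)/(s^3 + 11.7*s^2 + 45.44*s + 64.548)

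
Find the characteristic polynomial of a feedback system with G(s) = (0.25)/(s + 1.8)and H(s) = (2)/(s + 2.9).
Characteristic poly = G_den * H_den + G_num * H_num = (s^2 + 4.7*s + 5.22) + (0.5) = s^2 + 4.7*s + 5.72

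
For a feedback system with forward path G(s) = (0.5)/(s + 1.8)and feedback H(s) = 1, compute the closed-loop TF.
Closed-loop T = G/(1+GH).
Numerator: G_num * H_den = 0.5.
Denominator: G_den * H_den + G_num * H_num = (s + 1.8) + (0.5) = s + 2.3.
T(s) = (0.5)/(s + 2.3)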